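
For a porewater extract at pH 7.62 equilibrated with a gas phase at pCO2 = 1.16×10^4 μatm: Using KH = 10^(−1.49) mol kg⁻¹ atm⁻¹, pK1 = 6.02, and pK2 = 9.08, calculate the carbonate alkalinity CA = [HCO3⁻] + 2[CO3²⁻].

CA = 16.0 mmol/kg

[CO2*] = KH · pCO2 = 10^(−1.49) × 1.16×10^4×10^-6 = 3.754×10^-4 mol/kg
α₀ = 1/(1 + K1/[H⁺] + K1K2/[H⁺]²) = 1/(1 + 10^+1.60 + 10^+0.14) = 0.02370
DIC = [CO2*]/α₀ = 3.754×10^-4 / 0.02370 = 15.84 mmol/kg
CA = (α₁ + 2α₂)·DIC = (0.9436 + 2×0.03272) × 15.84 = 16.0 mmol/kg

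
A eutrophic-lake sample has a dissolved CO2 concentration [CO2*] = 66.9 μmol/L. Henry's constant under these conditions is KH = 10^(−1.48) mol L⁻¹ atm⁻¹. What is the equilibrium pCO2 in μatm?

pCO2 = 2020 μatm

KH = 10^(−1.48) = 3.311×10^-2 mol L⁻¹ atm⁻¹
pCO2 = [CO2*]/KH = 66.9×10^-6 / 3.311×10^-2 = 2.02×10^-3 atm = 2020 μatm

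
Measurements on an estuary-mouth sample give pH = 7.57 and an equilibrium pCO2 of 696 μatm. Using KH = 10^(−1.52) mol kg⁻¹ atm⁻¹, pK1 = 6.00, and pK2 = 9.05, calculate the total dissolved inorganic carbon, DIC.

[CO2*] = KH · pCO2 = 10^(−1.52) × 696×10^-6 = 2.102×10^-5 mol/kg
α₀ = 1/(1 + K1/[H⁺] + K1K2/[H⁺]²) = 1/(1 + 10^+1.57 + 10^+0.09) = 0.02539
DIC = [CO2*]/α₀ = 2.102×10^-5 / 0.02539 = 0.828 mmol/kg

DIC = 0.828 mmol/kg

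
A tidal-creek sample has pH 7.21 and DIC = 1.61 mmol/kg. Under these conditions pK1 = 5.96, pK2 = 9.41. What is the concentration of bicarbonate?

α₁ = 1 / (1 + [H⁺]/K1 + K2/[H⁺]) = 1 / (1 + 10^-1.25 + 10^-2.20)
   = 1 / (1 + 0.056234 + 0.0063096) = 1/1.0625 = 0.9411
[HCO3⁻] = α₁ × DIC = 0.9411 × 1.61 = 1.52 mmol/kg

[HCO3⁻] = 1.52 mmol/kg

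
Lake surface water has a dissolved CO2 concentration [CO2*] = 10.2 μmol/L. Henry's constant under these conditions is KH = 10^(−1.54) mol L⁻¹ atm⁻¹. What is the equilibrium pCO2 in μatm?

pCO2 = 354 μatm

KH = 10^(−1.54) = 2.884×10^-2 mol L⁻¹ atm⁻¹
pCO2 = [CO2*]/KH = 10.2×10^-6 / 2.884×10^-2 = 3.54×10^-4 atm = 354 μatm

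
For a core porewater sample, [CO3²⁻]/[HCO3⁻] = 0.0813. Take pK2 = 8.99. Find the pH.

From K2 = [H⁺][CO3²⁻]/[HCO3⁻]:  pH = pK2 + log₁₀([CO3²⁻]/[HCO3⁻])
log₁₀(0.0813) = -1.090
pH = 8.99 + (-1.090) = 7.90

pH = 7.90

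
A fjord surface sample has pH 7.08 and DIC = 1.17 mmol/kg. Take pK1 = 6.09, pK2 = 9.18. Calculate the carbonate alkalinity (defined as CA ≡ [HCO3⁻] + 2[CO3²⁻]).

CA = [HCO3⁻] + 2[CO3²⁻] = (α₁ + 2α₂)·DIC
At pH 7.08: [H⁺]/K1 = 10^-0.99 = 0.10233, K2/[H⁺] = 10^-2.10 = 0.0079433
α₁ = 1/(1 + 0.10233 + 0.0079433) = 1/1.1103 = 0.9007; α₂ = α₁·K2/[H⁺] = 0.007154
α₁ + 2α₂ = 0.9150
CA = 0.9150 × 1.17 = 1.07 mmol/kg

CA = 1.07 mmol/kg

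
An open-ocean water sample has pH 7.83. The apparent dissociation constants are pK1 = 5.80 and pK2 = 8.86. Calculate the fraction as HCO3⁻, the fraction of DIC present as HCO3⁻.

α₁ = 1 / (1 + [H⁺]/K1 + K2/[H⁺]) = 1 / (1 + 10^-2.03 + 10^-1.03)
   = 1 / (1 + 0.0093325 + 0.093325) = 1/1.1027 = 0.9069

α₁ = 0.907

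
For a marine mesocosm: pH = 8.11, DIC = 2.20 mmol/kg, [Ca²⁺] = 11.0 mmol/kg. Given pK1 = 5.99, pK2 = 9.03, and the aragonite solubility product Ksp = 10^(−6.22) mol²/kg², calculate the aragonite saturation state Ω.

α₂ = 1 / (1 + [H⁺]/K2 + [H⁺]²/(K1K2)) = 1 / (1 + 10^+0.92 + 10^-1.20)
   = 1 / (1 + 8.3176 + 0.063096) = 1/9.3807 = 0.1066
[CO3²⁻] = α₂ × DIC = 0.1066 × 2.20 = 0.2345 mmol/kg
Ksp = 10^(−6.22) = 6.026×10^-7
Ω = [Ca²⁺][CO3²⁻]/Ksp = (11.0×10^-3)(2.345×10^-4) / 6.026×10^-7 = 4.28

Ω = 4.28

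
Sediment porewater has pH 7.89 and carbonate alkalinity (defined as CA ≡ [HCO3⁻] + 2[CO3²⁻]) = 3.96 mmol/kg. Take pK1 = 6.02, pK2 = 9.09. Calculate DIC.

DIC = 3.79 mmol/kg

CA = [HCO3⁻] + 2[CO3²⁻] = (α₁ + 2α₂)·DIC
At pH 7.89: [H⁺]/K1 = 10^-1.87 = 0.013490, K2/[H⁺] = 10^-1.20 = 0.063096
α₁ = 1/(1 + 0.013490 + 0.063096) = 1/1.0766 = 0.9289; α₂ = α₁·K2/[H⁺] = 0.05861
α₁ + 2α₂ = 1.0461
DIC = CA / (α₁ + 2α₂) = 3.96 / 1.0461 = 3.79 mmol/kg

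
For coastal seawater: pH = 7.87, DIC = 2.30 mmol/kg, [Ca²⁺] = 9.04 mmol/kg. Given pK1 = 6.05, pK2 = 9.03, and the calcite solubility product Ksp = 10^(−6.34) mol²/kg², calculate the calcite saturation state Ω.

Ω = 2.90

α₂ = 1 / (1 + [H⁺]/K2 + [H⁺]²/(K1K2)) = 1 / (1 + 10^+1.16 + 10^-0.66)
   = 1 / (1 + 14.454 + 0.21878) = 1/15.673 = 0.06380
[CO3²⁻] = α₂ × DIC = 0.06380 × 2.30 = 0.1467 mmol/kg
Ksp = 10^(−6.34) = 4.571×10^-7
Ω = [Ca²⁺][CO3²⁻]/Ksp = (9.04×10^-3)(1.467×10^-4) / 4.571×10^-7 = 2.90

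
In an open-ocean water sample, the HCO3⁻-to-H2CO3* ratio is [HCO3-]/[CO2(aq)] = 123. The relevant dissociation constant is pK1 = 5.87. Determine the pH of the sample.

From K1 = [H⁺][HCO3-]/[CO2(aq)]:  pH = pK1 + log₁₀([HCO3-]/[CO2(aq)])
log₁₀(123) = +2.090
pH = 5.87 + (+2.090) = 7.96

pH = 7.96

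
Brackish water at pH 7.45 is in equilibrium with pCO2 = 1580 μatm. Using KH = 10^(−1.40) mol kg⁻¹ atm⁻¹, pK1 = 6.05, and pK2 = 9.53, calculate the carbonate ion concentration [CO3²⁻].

[CO2*] = KH · pCO2 = 10^(−1.40) × 1580×10^-6 = 6.290×10^-5 mol/kg
α₀ = 1/(1 + K1/[H⁺] + K1K2/[H⁺]²) = 1/(1 + 10^+1.40 + 10^-0.68) = 0.03798
DIC = [CO2*]/α₀ = 6.290×10^-5 / 0.03798 = 1.656 mmol/kg
[CO3²⁻] = α₂·DIC; α₂ = 0.007936, so [CO3²⁻] = 0.007936 × 1.656 = 0.0131 mmol/kg = 13.1 μmol/kg

[CO3²⁻] = 13.1 μmol/kg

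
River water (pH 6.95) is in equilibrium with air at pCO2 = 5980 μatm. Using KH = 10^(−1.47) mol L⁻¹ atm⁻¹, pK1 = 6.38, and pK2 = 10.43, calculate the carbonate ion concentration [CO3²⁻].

[CO2*] = KH · pCO2 = 10^(−1.47) × 5980×10^-6 = 2.026×10^-4 mol/L
α₀ = 1/(1 + K1/[H⁺] + K1K2/[H⁺]²) = 1/(1 + 10^+0.57 + 10^-2.91) = 0.2120
DIC = [CO2*]/α₀ = 2.026×10^-4 / 0.2120 = 0.9557 mmol/L
[CO3²⁻] = α₂·DIC; α₂ = 0.0002608, so [CO3²⁻] = 0.0002608 × 0.9557 = 0.000249 mmol/L = 0.249 μmol/L

[CO3²⁻] = 0.249 μmol/L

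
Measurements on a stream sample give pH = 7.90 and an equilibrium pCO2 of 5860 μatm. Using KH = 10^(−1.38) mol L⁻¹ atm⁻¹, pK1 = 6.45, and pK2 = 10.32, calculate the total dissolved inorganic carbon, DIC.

DIC = 7.16 mmol/L

[CO2*] = KH · pCO2 = 10^(−1.38) × 5860×10^-6 = 2.443×10^-4 mol/L
α₀ = 1/(1 + K1/[H⁺] + K1K2/[H⁺]²) = 1/(1 + 10^+1.45 + 10^-0.97) = 0.03414
DIC = [CO2*]/α₀ = 2.443×10^-4 / 0.03414 = 7.16 mmol/L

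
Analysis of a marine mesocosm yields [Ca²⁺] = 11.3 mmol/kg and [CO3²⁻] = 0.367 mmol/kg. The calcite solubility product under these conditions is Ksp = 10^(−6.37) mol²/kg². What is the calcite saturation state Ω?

Ksp = 10^(−6.37) = 4.266×10^-7
Ω = [Ca²⁺][CO3²⁻]/Ksp = (11.3×10^-3)(0.367×10^-3) / 4.266×10^-7 = 9.72

Ω = 9.72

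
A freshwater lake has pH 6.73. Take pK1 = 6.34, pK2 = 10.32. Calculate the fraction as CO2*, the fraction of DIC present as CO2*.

α₀ = 1 / (1 + K1/[H⁺] + K1K2/[H⁺]²) = 1 / (1 + 10^+0.39 + 10^-3.20)
   = 1 / (1 + 2.4547 + 0.00063096) = 1/3.4553 = 0.2894

α₀ = 0.289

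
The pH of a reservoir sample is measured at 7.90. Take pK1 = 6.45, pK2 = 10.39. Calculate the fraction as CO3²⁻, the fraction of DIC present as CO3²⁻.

α₂ = 1 / (1 + [H⁺]/K2 + [H⁺]²/(K1K2)) = 1 / (1 + 10^+2.49 + 10^+1.04)
   = 1 / (1 + 309.03 + 10.965) = 1/320.99 = 0.003115

α₂ = 0.00312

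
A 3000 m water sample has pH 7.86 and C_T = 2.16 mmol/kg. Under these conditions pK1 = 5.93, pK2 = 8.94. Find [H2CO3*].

[CO2*] = 0.0232 mmol/kg

α₀ = 1 / (1 + K1/[H⁺] + K1K2/[H⁺]²) = 1 / (1 + 10^+1.93 + 10^+0.85)
   = 1 / (1 + 85.114 + 7.0795) = 1/93.193 = 0.01073
[CO2*] = α₀ × DIC = 0.01073 × 2.16 = 0.0232 mmol/kg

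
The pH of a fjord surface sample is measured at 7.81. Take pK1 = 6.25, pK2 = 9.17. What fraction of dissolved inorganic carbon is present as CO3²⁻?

α₂ = 0.0408

α₂ = 1 / (1 + [H⁺]/K2 + [H⁺]²/(K1K2)) = 1 / (1 + 10^+1.36 + 10^-0.20)
   = 1 / (1 + 22.909 + 0.63096) = 1/24.540 = 0.04075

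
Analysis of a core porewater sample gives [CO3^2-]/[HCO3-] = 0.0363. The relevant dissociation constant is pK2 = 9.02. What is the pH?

pH = 7.58

From K2 = [H⁺][CO3^2-]/[HCO3-]:  pH = pK2 + log₁₀([CO3^2-]/[HCO3-])
log₁₀(0.0363) = -1.440
pH = 9.02 + (-1.440) = 7.58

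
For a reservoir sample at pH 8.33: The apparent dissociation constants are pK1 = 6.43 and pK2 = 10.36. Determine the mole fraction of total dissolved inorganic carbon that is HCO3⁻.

α₁ = 1 / (1 + [H⁺]/K1 + K2/[H⁺]) = 1 / (1 + 10^-1.90 + 10^-2.03)
   = 1 / (1 + 0.012589 + 0.0093325) = 1/1.0219 = 0.9785

α₁ = 0.979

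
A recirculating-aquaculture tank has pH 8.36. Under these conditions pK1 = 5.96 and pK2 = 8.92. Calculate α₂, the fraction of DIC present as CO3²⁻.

α₂ = 1 / (1 + [H⁺]/K2 + [H⁺]²/(K1K2)) = 1 / (1 + 10^+0.56 + 10^-1.84)
   = 1 / (1 + 3.6308 + 0.014454) = 1/4.6452 = 0.2153

α₂ = 0.215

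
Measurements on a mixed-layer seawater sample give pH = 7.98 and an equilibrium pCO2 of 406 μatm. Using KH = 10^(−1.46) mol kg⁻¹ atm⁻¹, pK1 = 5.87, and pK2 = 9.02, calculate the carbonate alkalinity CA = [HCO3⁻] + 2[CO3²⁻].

CA = 2.14 mmol/kg

[CO2*] = KH · pCO2 = 10^(−1.46) × 406×10^-6 = 1.408×10^-5 mol/kg
α₀ = 1/(1 + K1/[H⁺] + K1K2/[H⁺]²) = 1/(1 + 10^+2.11 + 10^+1.07) = 0.007063
DIC = [CO2*]/α₀ = 1.408×10^-5 / 0.007063 = 1.993 mmol/kg
CA = (α₁ + 2α₂)·DIC = (0.9099 + 2×0.08299) × 1.993 = 2.14 mmol/kg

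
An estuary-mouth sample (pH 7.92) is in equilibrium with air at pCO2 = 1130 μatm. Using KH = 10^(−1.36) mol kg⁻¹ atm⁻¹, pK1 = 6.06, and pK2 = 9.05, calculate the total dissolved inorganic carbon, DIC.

DIC = 3.89 mmol/kg

[CO2*] = KH · pCO2 = 10^(−1.36) × 1130×10^-6 = 4.933×10^-5 mol/kg
α₀ = 1/(1 + K1/[H⁺] + K1K2/[H⁺]²) = 1/(1 + 10^+1.86 + 10^+0.73) = 0.01269
DIC = [CO2*]/α₀ = 4.933×10^-5 / 0.01269 = 3.89 mmol/kg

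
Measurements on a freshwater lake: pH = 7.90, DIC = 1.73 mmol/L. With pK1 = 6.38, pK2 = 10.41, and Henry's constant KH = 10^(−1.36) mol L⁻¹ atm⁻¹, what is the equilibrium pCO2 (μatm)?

pCO2 = 1160 μatm

α₀ = 1 / (1 + K1/[H⁺] + K1K2/[H⁺]²) = 1 / (1 + 10^+1.52 + 10^-0.99)
   = 1 / (1 + 33.113 + 0.10233) = 1/34.215 = 0.02923
[CO2*] = α₀ × DIC = 0.02923 × 1.73 = 0.05056 mmol/L
pCO2 = [CO2*]/KH = 5.056×10^-5 / 4.365×10^-2 = 1160 μatm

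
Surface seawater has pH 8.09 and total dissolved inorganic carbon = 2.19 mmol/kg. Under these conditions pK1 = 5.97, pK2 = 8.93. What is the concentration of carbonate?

α₂ = 1 / (1 + [H⁺]/K2 + [H⁺]²/(K1K2)) = 1 / (1 + 10^+0.84 + 10^-1.28)
   = 1 / (1 + 6.9183 + 0.052481) = 1/7.9708 = 0.1255
[CO3²⁻] = α₂ × DIC = 0.1255 × 2.19 = 0.275 mmol/kg

[CO3²⁻] = 0.275 mmol/kg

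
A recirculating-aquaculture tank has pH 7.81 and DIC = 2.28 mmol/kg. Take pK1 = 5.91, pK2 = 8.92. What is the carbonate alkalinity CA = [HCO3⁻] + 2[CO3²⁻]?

CA = [HCO3⁻] + 2[CO3²⁻] = (α₁ + 2α₂)·DIC
At pH 7.81: [H⁺]/K1 = 10^-1.90 = 0.012589, K2/[H⁺] = 10^-1.11 = 0.077625
α₁ = 1/(1 + 0.012589 + 0.077625) = 1/1.0902 = 0.9173; α₂ = α₁·K2/[H⁺] = 0.07120
α₁ + 2α₂ = 1.0597
CA = 1.0597 × 2.28 = 2.42 mmol/kg

CA = 2.42 mmol/kg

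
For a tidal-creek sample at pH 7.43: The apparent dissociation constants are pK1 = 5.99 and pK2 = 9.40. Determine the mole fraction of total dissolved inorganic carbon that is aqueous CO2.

α₀ = 0.0347

α₀ = 1 / (1 + K1/[H⁺] + K1K2/[H⁺]²) = 1 / (1 + 10^+1.44 + 10^-0.53)
   = 1 / (1 + 27.542 + 0.29512) = 1/28.837 = 0.03468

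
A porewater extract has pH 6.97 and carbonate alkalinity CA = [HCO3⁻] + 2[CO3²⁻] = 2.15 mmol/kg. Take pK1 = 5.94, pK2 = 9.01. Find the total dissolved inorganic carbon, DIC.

CA = [HCO3⁻] + 2[CO3²⁻] = (α₁ + 2α₂)·DIC
At pH 6.97: [H⁺]/K1 = 10^-1.03 = 0.093325, K2/[H⁺] = 10^-2.04 = 0.0091201
α₁ = 1/(1 + 0.093325 + 0.0091201) = 1/1.1024 = 0.9071; α₂ = α₁·K2/[H⁺] = 0.008273
α₁ + 2α₂ = 0.9236
DIC = CA / (α₁ + 2α₂) = 2.15 / 0.9236 = 2.33 mmol/kg

DIC = 2.33 mmol/kg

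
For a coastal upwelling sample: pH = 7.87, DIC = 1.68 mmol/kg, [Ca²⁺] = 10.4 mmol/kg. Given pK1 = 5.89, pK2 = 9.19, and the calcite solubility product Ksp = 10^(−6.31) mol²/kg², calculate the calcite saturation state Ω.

α₂ = 1 / (1 + [H⁺]/K2 + [H⁺]²/(K1K2)) = 1 / (1 + 10^+1.32 + 10^-0.66)
   = 1 / (1 + 20.893 + 0.21878) = 1/22.112 = 0.04522
[CO3²⁻] = α₂ × DIC = 0.04522 × 1.68 = 0.07598 mmol/kg
Ksp = 10^(−6.31) = 4.898×10^-7
Ω = [Ca²⁺][CO3²⁻]/Ksp = (10.4×10^-3)(7.598×10^-5) / 4.898×10^-7 = 1.61

Ω = 1.61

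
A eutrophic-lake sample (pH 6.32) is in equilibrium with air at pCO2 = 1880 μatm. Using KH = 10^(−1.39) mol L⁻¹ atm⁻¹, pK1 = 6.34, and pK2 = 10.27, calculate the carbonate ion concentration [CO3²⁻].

[CO2*] = KH · pCO2 = 10^(−1.39) × 1880×10^-6 = 7.659×10^-5 mol/L
α₀ = 1/(1 + K1/[H⁺] + K1K2/[H⁺]²) = 1/(1 + 10^-0.02 + 10^-3.97) = 0.5115
DIC = [CO2*]/α₀ = 7.659×10^-5 / 0.5115 = 0.1497 mmol/L
[CO3²⁻] = α₂·DIC; α₂ = 5.481×10^-5, so [CO3²⁻] = 5.481×10^-5 × 0.1497 = 8.21×10^-6 mmol/L = 0.00821 μmol/L

[CO3²⁻] = 0.00821 μmol/L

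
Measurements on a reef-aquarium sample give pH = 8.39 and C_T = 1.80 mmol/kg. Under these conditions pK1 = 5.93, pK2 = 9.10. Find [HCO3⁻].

α₁ = 1 / (1 + [H⁺]/K1 + K2/[H⁺]) = 1 / (1 + 10^-2.46 + 10^-0.71)
   = 1 / (1 + 0.0034674 + 0.19498) = 1/1.1985 = 0.8344
[HCO3⁻] = α₁ × DIC = 0.8344 × 1.80 = 1.50 mmol/kg

[HCO3⁻] = 1.50 mmol/kg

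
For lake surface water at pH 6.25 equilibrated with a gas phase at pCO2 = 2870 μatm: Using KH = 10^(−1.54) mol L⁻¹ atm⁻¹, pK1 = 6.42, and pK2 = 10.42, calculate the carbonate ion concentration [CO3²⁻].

[CO3²⁻] = 0.00378 μmol/L

[CO2*] = KH · pCO2 = 10^(−1.54) × 2870×10^-6 = 8.277×10^-5 mol/L
α₀ = 1/(1 + K1/[H⁺] + K1K2/[H⁺]²) = 1/(1 + 10^-0.17 + 10^-4.34) = 0.5966
DIC = [CO2*]/α₀ = 8.277×10^-5 / 0.5966 = 0.1387 mmol/L
[CO3²⁻] = α₂·DIC; α₂ = 2.727×10^-5, so [CO3²⁻] = 2.727×10^-5 × 0.1387 = 3.78×10^-6 mmol/L = 0.00378 μmol/L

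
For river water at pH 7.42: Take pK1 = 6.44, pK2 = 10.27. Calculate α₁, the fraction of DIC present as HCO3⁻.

α₁ = 1 / (1 + [H⁺]/K1 + K2/[H⁺]) = 1 / (1 + 10^-0.98 + 10^-2.85)
   = 1 / (1 + 0.10471 + 0.0014125) = 1/1.1061 = 0.9041

α₁ = 0.904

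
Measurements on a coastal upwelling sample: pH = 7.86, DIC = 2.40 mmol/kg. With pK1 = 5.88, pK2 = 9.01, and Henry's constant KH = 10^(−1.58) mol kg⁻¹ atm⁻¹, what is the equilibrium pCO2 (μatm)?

α₀ = 1 / (1 + K1/[H⁺] + K1K2/[H⁺]²) = 1 / (1 + 10^+1.98 + 10^+0.83)
   = 1 / (1 + 95.499 + 6.7608) = 1/103.26 = 0.009684
[CO2*] = α₀ × DIC = 0.009684 × 2.40 = 0.02324 mmol/kg
pCO2 = [CO2*]/KH = 2.324×10^-5 / 2.630×10^-2 = 884 μatm

pCO2 = 884 μatm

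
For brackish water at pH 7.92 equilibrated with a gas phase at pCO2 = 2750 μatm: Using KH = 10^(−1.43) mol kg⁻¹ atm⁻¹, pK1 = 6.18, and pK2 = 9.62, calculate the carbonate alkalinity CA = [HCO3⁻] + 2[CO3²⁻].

[CO2*] = KH · pCO2 = 10^(−1.43) × 2750×10^-6 = 1.022×10^-4 mol/kg
α₀ = 1/(1 + K1/[H⁺] + K1K2/[H⁺]²) = 1/(1 + 10^+1.74 + 10^+0.04) = 0.01753
DIC = [CO2*]/α₀ = 1.022×10^-4 / 0.01753 = 5.829 mmol/kg
CA = (α₁ + 2α₂)·DIC = (0.9633 + 2×0.01922) × 5.829 = 5.84 mmol/kg

CA = 5.84 mmol/kg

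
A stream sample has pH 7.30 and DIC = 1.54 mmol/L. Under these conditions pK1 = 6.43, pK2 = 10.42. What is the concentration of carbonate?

[CO3²⁻] = 1.03 μmol/L

α₂ = 1 / (1 + [H⁺]/K2 + [H⁺]²/(K1K2)) = 1 / (1 + 10^+3.12 + 10^+2.25)
   = 1 / (1 + 1318.3 + 177.83) = 1/1497.1 = 0.0006680
[CO3²⁻] = α₂ × DIC = 0.0006680 × 1.54 = 0.00103 mmol/L = 1.03 μmol/L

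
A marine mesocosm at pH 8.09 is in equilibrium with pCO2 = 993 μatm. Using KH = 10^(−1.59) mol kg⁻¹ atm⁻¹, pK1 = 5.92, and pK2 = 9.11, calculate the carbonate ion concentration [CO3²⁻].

[CO2*] = KH · pCO2 = 10^(−1.59) × 993×10^-6 = 2.552×10^-5 mol/kg
α₀ = 1/(1 + K1/[H⁺] + K1K2/[H⁺]²) = 1/(1 + 10^+2.17 + 10^+1.15) = 0.006134
DIC = [CO2*]/α₀ = 2.552×10^-5 / 0.006134 = 4.161 mmol/kg
[CO3²⁻] = α₂·DIC; α₂ = 0.08664, so [CO3²⁻] = 0.08664 × 4.161 = 0.361 mmol/kg

[CO3²⁻] = 0.361 mmol/kg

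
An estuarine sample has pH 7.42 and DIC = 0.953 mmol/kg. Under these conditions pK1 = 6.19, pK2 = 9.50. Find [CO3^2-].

α₂ = 1 / (1 + [H⁺]/K2 + [H⁺]²/(K1K2)) = 1 / (1 + 10^+2.08 + 10^+0.85)
   = 1 / (1 + 120.23 + 7.0795) = 1/128.31 = 0.007794
[CO3²⁻] = α₂ × DIC = 0.007794 × 0.953 = 0.00743 mmol/kg = 7.43 μmol/kg

[CO3²⁻] = 7.43 μmol/kg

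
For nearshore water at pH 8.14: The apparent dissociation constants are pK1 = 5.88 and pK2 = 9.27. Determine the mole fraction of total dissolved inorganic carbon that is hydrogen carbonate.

α₁ = 1 / (1 + [H⁺]/K1 + K2/[H⁺]) = 1 / (1 + 10^-2.26 + 10^-1.13)
   = 1 / (1 + 0.0054954 + 0.074131) = 1/1.0796 = 0.9262

α₁ = 0.926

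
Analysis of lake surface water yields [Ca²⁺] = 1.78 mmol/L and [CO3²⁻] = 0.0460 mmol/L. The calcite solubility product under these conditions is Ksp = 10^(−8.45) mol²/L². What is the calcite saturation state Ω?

Ksp = 10^(−8.45) = 3.548×10^-9
Ω = [Ca²⁺][CO3²⁻]/Ksp = (1.78×10^-3)(0.0460×10^-3) / 3.548×10^-9 = 23.1

Ω = 23.1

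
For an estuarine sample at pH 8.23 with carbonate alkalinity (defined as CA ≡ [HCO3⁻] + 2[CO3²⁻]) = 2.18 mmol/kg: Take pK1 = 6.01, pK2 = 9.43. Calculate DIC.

DIC = 2.07 mmol/kg

CA = [HCO3⁻] + 2[CO3²⁻] = (α₁ + 2α₂)·DIC
At pH 8.23: [H⁺]/K1 = 10^-2.22 = 0.0060256, K2/[H⁺] = 10^-1.20 = 0.063096
α₁ = 1/(1 + 0.0060256 + 0.063096) = 1/1.0691 = 0.9353; α₂ = α₁·K2/[H⁺] = 0.05902
α₁ + 2α₂ = 1.0534
DIC = CA / (α₁ + 2α₂) = 2.18 / 1.0534 = 2.07 mmol/kg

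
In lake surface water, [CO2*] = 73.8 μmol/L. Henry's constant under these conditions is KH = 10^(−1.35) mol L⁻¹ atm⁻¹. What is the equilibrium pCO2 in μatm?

KH = 10^(−1.35) = 4.467×10^-2 mol L⁻¹ atm⁻¹
pCO2 = [CO2*]/KH = 73.8×10^-6 / 4.467×10^-2 = 1.65×10^-3 atm = 1650 μatm

pCO2 = 1650 μatm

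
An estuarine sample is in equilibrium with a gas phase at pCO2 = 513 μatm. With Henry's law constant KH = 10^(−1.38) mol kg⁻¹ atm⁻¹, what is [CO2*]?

[CO2*] = 21.4 μmol/kg

KH = 10^(−1.38) = 4.169×10^-2 mol kg⁻¹ atm⁻¹
[CO2*] = KH · pCO2 = 4.169×10^-2 × 513×10^-6 atm = 2.14×10^-5 mol/kg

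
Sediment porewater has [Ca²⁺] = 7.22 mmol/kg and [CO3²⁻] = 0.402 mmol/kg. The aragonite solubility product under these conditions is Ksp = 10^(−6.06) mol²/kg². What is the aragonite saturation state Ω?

Ω = 3.33

Ksp = 10^(−6.06) = 8.710×10^-7
Ω = [Ca²⁺][CO3²⁻]/Ksp = (7.22×10^-3)(0.402×10^-3) / 8.710×10^-7 = 3.33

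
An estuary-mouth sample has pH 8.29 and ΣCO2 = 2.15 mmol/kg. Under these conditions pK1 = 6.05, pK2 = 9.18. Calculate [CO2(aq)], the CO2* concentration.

α₀ = 1 / (1 + K1/[H⁺] + K1K2/[H⁺]²) = 1 / (1 + 10^+2.24 + 10^+1.35)
   = 1 / (1 + 173.78 + 22.387) = 1/197.17 = 0.005072
[CO2*] = α₀ × DIC = 0.005072 × 2.15 = 0.0109 mmol/kg = 10.9 μmol/kg

[CO2*] = 10.9 μmol/kg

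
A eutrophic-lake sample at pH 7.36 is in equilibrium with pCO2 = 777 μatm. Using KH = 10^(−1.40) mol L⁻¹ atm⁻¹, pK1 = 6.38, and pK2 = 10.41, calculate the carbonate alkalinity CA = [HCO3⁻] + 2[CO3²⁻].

CA = 0.296 mmol/L

[CO2*] = KH · pCO2 = 10^(−1.40) × 777×10^-6 = 3.093×10^-5 mol/L
α₀ = 1/(1 + K1/[H⁺] + K1K2/[H⁺]²) = 1/(1 + 10^+0.98 + 10^-2.07) = 0.09471
DIC = [CO2*]/α₀ = 3.093×10^-5 / 0.09471 = 0.3266 mmol/L
CA = (α₁ + 2α₂)·DIC = (0.9045 + 2×0.0008061) × 0.3266 = 0.296 mmol/L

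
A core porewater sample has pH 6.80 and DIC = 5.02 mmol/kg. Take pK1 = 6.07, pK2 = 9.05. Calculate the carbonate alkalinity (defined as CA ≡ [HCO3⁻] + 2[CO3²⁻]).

CA = 4.26 mmol/kg

CA = [HCO3⁻] + 2[CO3²⁻] = (α₁ + 2α₂)·DIC
At pH 6.80: [H⁺]/K1 = 10^-0.73 = 0.18621, K2/[H⁺] = 10^-2.25 = 0.0056234
α₁ = 1/(1 + 0.18621 + 0.0056234) = 1/1.1918 = 0.8390; α₂ = α₁·K2/[H⁺] = 0.004718
α₁ + 2α₂ = 0.8485
CA = 0.8485 × 5.02 = 4.26 mmol/kg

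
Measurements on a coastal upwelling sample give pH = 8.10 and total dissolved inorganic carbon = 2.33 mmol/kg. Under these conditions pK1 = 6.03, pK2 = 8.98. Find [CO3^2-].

[CO3²⁻] = 0.269 mmol/kg

α₂ = 1 / (1 + [H⁺]/K2 + [H⁺]²/(K1K2)) = 1 / (1 + 10^+0.88 + 10^-1.19)
   = 1 / (1 + 7.5858 + 0.064565) = 1/8.6503 = 0.1156
[CO3²⁻] = α₂ × DIC = 0.1156 × 2.33 = 0.269 mmol/kg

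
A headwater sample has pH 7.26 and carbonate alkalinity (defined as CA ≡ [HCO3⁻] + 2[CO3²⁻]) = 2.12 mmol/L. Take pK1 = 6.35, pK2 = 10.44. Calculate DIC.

CA = [HCO3⁻] + 2[CO3²⁻] = (α₁ + 2α₂)·DIC
At pH 7.26: [H⁺]/K1 = 10^-0.91 = 0.12303, K2/[H⁺] = 10^-3.18 = 0.00066069
α₁ = 1/(1 + 0.12303 + 0.00066069) = 1/1.1237 = 0.8899; α₂ = α₁·K2/[H⁺] = 0.0005880
α₁ + 2α₂ = 0.8911
DIC = CA / (α₁ + 2α₂) = 2.12 / 0.8911 = 2.38 mmol/L

DIC = 2.38 mmol/L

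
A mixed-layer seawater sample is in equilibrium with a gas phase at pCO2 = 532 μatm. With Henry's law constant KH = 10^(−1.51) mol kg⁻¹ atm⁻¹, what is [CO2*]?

KH = 10^(−1.51) = 3.090×10^-2 mol kg⁻¹ atm⁻¹
[CO2*] = KH · pCO2 = 3.090×10^-2 × 532×10^-6 atm = 1.64×10^-5 mol/kg

[CO2*] = 16.4 μmol/kg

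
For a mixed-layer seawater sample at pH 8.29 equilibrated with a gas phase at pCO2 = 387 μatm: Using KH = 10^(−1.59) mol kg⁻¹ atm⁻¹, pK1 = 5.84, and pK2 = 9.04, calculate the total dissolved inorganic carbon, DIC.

[CO2*] = KH · pCO2 = 10^(−1.59) × 387×10^-6 = 9.947×10^-6 mol/kg
α₀ = 1/(1 + K1/[H⁺] + K1K2/[H⁺]²) = 1/(1 + 10^+2.45 + 10^+1.70) = 0.003003
DIC = [CO2*]/α₀ = 9.947×10^-6 / 0.003003 = 3.31 mmol/kg

DIC = 3.31 mmol/kg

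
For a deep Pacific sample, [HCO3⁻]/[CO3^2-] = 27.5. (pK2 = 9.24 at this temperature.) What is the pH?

From K2 = [H⁺][CO3^2-]/[HCO3⁻]:  pH = pK2 − log₁₀([HCO3⁻]/[CO3^2-])
log₁₀(27.5) = +1.439
pH = 9.24 − (+1.439) = 7.80

pH = 7.80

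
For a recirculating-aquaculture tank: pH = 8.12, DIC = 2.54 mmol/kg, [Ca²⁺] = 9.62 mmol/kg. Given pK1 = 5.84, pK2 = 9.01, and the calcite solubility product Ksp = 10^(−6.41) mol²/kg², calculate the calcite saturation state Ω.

α₂ = 1 / (1 + [H⁺]/K2 + [H⁺]²/(K1K2)) = 1 / (1 + 10^+0.89 + 10^-1.39)
   = 1 / (1 + 7.7625 + 0.040738) = 1/8.8032 = 0.1136
[CO3²⁻] = α₂ × DIC = 0.1136 × 2.54 = 0.2885 mmol/kg
Ksp = 10^(−6.41) = 3.890×10^-7
Ω = [Ca²⁺][CO3²⁻]/Ksp = (9.62×10^-3)(2.885×10^-4) / 3.890×10^-7 = 7.13

Ω = 7.13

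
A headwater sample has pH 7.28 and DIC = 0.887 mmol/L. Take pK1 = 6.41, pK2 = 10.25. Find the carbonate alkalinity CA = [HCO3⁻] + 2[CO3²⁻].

CA = 0.783 mmol/L

CA = [HCO3⁻] + 2[CO3²⁻] = (α₁ + 2α₂)·DIC
At pH 7.28: [H⁺]/K1 = 10^-0.87 = 0.13490, K2/[H⁺] = 10^-2.97 = 0.0010715
α₁ = 1/(1 + 0.13490 + 0.0010715) = 1/1.1360 = 0.8803; α₂ = α₁·K2/[H⁺] = 0.0009433
α₁ + 2α₂ = 0.8822
CA = 0.8822 × 0.887 = 0.783 mmol/L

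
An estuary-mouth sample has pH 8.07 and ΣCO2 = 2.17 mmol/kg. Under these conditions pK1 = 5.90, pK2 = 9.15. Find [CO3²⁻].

α₂ = 1 / (1 + [H⁺]/K2 + [H⁺]²/(K1K2)) = 1 / (1 + 10^+1.08 + 10^-1.09)
   = 1 / (1 + 12.023 + 0.081283) = 1/13.104 = 0.07631
[CO3²⁻] = α₂ × DIC = 0.07631 × 2.17 = 0.166 mmol/kg

[CO3²⁻] = 0.166 mmol/kg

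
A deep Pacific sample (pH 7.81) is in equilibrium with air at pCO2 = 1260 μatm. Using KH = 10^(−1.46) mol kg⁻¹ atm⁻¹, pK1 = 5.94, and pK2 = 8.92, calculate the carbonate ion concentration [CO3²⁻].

[CO2*] = KH · pCO2 = 10^(−1.46) × 1260×10^-6 = 4.369×10^-5 mol/kg
α₀ = 1/(1 + K1/[H⁺] + K1K2/[H⁺]²) = 1/(1 + 10^+1.87 + 10^+0.76) = 0.01236
DIC = [CO2*]/α₀ = 4.369×10^-5 / 0.01236 = 3.534 mmol/kg
[CO3²⁻] = α₂·DIC; α₂ = 0.07114, so [CO3²⁻] = 0.07114 × 3.534 = 0.251 mmol/kg

[CO3²⁻] = 0.251 mmol/kg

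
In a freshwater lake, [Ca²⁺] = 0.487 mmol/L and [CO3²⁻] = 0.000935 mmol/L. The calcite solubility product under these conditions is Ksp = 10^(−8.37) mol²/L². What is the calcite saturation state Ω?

Ksp = 10^(−8.37) = 4.266×10^-9
Ω = [Ca²⁺][CO3²⁻]/Ksp = (0.487×10^-3)(0.000935×10^-3) / 4.266×10^-9 = 0.107

Ω = 0.107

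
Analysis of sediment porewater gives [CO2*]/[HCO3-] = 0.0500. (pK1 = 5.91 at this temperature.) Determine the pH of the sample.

pH = 7.21

From K1 = [H⁺][HCO3-]/[CO2*]:  pH = pK1 − log₁₀([CO2*]/[HCO3-])
log₁₀(0.0500) = -1.301
pH = 5.91 − (-1.301) = 7.21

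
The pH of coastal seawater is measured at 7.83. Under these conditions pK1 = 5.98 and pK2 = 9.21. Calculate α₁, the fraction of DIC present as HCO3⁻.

α₁ = 0.947

α₁ = 1 / (1 + [H⁺]/K1 + K2/[H⁺]) = 1 / (1 + 10^-1.85 + 10^-1.38)
   = 1 / (1 + 0.014125 + 0.041687) = 1/1.0558 = 0.9471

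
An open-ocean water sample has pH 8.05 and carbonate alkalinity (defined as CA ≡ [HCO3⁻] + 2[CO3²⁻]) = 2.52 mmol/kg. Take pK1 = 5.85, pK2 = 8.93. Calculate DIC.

CA = [HCO3⁻] + 2[CO3²⁻] = (α₁ + 2α₂)·DIC
At pH 8.05: [H⁺]/K1 = 10^-2.20 = 0.0063096, K2/[H⁺] = 10^-0.88 = 0.13183
α₁ = 1/(1 + 0.0063096 + 0.13183) = 1/1.1381 = 0.8786; α₂ = α₁·K2/[H⁺] = 0.1158
α₁ + 2α₂ = 1.1103
DIC = CA / (α₁ + 2α₂) = 2.52 / 1.1103 = 2.27 mmol/kg

DIC = 2.27 mmol/kg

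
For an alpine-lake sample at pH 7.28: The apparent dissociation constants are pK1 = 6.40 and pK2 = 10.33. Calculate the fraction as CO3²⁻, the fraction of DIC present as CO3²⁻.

α₂ = 1 / (1 + [H⁺]/K2 + [H⁺]²/(K1K2)) = 1 / (1 + 10^+3.05 + 10^+2.17)
   = 1 / (1 + 1122.0 + 147.91) = 1/1270.9 = 0.0007868

α₂ = 0.000787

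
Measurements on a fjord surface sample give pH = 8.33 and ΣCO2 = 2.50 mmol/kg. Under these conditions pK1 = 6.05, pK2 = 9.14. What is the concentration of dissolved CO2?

α₀ = 1 / (1 + K1/[H⁺] + K1K2/[H⁺]²) = 1 / (1 + 10^+2.28 + 10^+1.47)
   = 1 / (1 + 190.55 + 29.512) = 1/221.06 = 0.004524
[CO2*] = α₀ × DIC = 0.004524 × 2.50 = 0.0113 mmol/kg = 11.3 μmol/kg

[CO2*] = 11.3 μmol/kg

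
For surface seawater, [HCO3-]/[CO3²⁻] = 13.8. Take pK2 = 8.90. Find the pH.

From K2 = [H⁺][CO3²⁻]/[HCO3-]:  pH = pK2 − log₁₀([HCO3-]/[CO3²⁻])
log₁₀(13.8) = +1.140
pH = 8.90 − (+1.140) = 7.76

pH = 7.76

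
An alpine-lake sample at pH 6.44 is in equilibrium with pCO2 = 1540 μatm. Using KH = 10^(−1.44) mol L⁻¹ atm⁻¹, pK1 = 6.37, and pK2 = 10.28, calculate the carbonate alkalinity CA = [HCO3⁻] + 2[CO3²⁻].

CA = 0.0657 mmol/L

[CO2*] = KH · pCO2 = 10^(−1.44) × 1540×10^-6 = 5.591×10^-5 mol/L
α₀ = 1/(1 + K1/[H⁺] + K1K2/[H⁺]²) = 1/(1 + 10^+0.07 + 10^-3.77) = 0.4598
DIC = [CO2*]/α₀ = 5.591×10^-5 / 0.4598 = 0.1216 mmol/L
CA = (α₁ + 2α₂)·DIC = (0.5402 + 2×7.808×10^-5) × 0.1216 = 0.0657 mmol/L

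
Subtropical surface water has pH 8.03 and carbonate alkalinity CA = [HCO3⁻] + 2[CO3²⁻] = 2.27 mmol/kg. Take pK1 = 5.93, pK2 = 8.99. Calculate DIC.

DIC = 2.08 mmol/kg

CA = [HCO3⁻] + 2[CO3²⁻] = (α₁ + 2α₂)·DIC
At pH 8.03: [H⁺]/K1 = 10^-2.10 = 0.0079433, K2/[H⁺] = 10^-0.96 = 0.10965
α₁ = 1/(1 + 0.0079433 + 0.10965) = 1/1.1176 = 0.8948; α₂ = α₁·K2/[H⁺] = 0.09811
α₁ + 2α₂ = 1.0910
DIC = CA / (α₁ + 2α₂) = 2.27 / 1.0910 = 2.08 mmol/kg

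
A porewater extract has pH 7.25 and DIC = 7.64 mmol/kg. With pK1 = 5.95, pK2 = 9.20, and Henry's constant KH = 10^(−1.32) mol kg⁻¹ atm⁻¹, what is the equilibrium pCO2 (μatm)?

pCO2 = 7540 μatm

α₀ = 1 / (1 + K1/[H⁺] + K1K2/[H⁺]²) = 1 / (1 + 10^+1.30 + 10^-0.65)
   = 1 / (1 + 19.953 + 0.22387) = 1/21.176 = 0.04722
[CO2*] = α₀ × DIC = 0.04722 × 7.64 = 0.3608 mmol/kg
pCO2 = [CO2*]/KH = 3.608×10^-4 / 4.786×10^-2 = 7540 μatm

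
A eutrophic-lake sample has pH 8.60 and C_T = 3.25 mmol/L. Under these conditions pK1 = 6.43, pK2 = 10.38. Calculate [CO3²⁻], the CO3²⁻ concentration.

α₂ = 1 / (1 + [H⁺]/K2 + [H⁺]²/(K1K2)) = 1 / (1 + 10^+1.78 + 10^-0.39)
   = 1 / (1 + 60.256 + 0.40738) = 1/61.663 = 0.01622
[CO3²⁻] = α₂ × DIC = 0.01622 × 3.25 = 0.0527 mmol/L

[CO3²⁻] = 0.0527 mmol/L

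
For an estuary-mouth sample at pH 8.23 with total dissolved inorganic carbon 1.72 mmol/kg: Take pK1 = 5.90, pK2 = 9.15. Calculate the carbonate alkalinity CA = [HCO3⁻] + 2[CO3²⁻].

CA = [HCO3⁻] + 2[CO3²⁻] = (α₁ + 2α₂)·DIC
At pH 8.23: [H⁺]/K1 = 10^-2.33 = 0.0046774, K2/[H⁺] = 10^-0.92 = 0.12023
α₁ = 1/(1 + 0.0046774 + 0.12023) = 1/1.1249 = 0.8890; α₂ = α₁·K2/[H⁺] = 0.1069
α₁ + 2α₂ = 1.1027
CA = 1.1027 × 1.72 = 1.90 mmol/kg

CA = 1.90 mmol/kg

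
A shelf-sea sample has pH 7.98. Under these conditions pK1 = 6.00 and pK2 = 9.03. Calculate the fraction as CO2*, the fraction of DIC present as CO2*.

α₀ = 1 / (1 + K1/[H⁺] + K1K2/[H⁺]²) = 1 / (1 + 10^+1.98 + 10^+0.93)
   = 1 / (1 + 95.499 + 8.5114) = 1/105.01 = 0.009523

α₀ = 0.00952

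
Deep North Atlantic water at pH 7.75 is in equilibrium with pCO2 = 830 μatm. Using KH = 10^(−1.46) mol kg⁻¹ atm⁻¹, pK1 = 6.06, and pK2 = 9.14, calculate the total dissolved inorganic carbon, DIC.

[CO2*] = KH · pCO2 = 10^(−1.46) × 830×10^-6 = 2.878×10^-5 mol/kg
α₀ = 1/(1 + K1/[H⁺] + K1K2/[H⁺]²) = 1/(1 + 10^+1.69 + 10^+0.30) = 0.01924
DIC = [CO2*]/α₀ = 2.878×10^-5 / 0.01924 = 1.50 mmol/kg

DIC = 1.50 mmol/kg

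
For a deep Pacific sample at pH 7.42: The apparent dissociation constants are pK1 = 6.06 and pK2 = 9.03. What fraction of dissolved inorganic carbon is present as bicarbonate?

α₁ = 1 / (1 + [H⁺]/K1 + K2/[H⁺]) = 1 / (1 + 10^-1.36 + 10^-1.61)
   = 1 / (1 + 0.043652 + 0.024547) = 1/1.0682 = 0.9362

α₁ = 0.936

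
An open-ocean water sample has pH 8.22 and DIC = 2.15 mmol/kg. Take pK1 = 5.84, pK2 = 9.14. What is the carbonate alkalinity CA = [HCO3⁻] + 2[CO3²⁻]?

CA = 2.37 mmol/kg

CA = [HCO3⁻] + 2[CO3²⁻] = (α₁ + 2α₂)·DIC
At pH 8.22: [H⁺]/K1 = 10^-2.38 = 0.0041687, K2/[H⁺] = 10^-0.92 = 0.12023
α₁ = 1/(1 + 0.0041687 + 0.12023) = 1/1.1244 = 0.8894; α₂ = α₁·K2/[H⁺] = 0.1069
α₁ + 2α₂ = 1.1032
CA = 1.1032 × 2.15 = 2.37 mmol/kg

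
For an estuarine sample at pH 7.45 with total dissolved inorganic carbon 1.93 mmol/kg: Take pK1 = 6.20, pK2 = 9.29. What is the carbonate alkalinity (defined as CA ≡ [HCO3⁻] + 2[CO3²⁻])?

CA = 1.85 mmol/kg

CA = [HCO3⁻] + 2[CO3²⁻] = (α₁ + 2α₂)·DIC
At pH 7.45: [H⁺]/K1 = 10^-1.25 = 0.056234, K2/[H⁺] = 10^-1.84 = 0.014454
α₁ = 1/(1 + 0.056234 + 0.014454) = 1/1.0707 = 0.9340; α₂ = α₁·K2/[H⁺] = 0.01350
α₁ + 2α₂ = 0.9610
CA = 0.9610 × 1.93 = 1.85 mmol/kg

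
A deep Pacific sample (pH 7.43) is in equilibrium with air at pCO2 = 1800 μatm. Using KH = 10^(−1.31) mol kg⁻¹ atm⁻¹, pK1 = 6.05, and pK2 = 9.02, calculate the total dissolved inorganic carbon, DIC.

DIC = 2.26 mmol/kg

[CO2*] = KH · pCO2 = 10^(−1.31) × 1800×10^-6 = 8.816×10^-5 mol/kg
α₀ = 1/(1 + K1/[H⁺] + K1K2/[H⁺]²) = 1/(1 + 10^+1.38 + 10^-0.21) = 0.03905
DIC = [CO2*]/α₀ = 8.816×10^-5 / 0.03905 = 2.26 mmol/kg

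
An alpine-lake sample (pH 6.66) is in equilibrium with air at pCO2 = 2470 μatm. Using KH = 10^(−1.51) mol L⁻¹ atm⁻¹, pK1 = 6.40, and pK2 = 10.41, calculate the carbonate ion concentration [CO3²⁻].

[CO3²⁻] = 0.0247 μmol/L

[CO2*] = KH · pCO2 = 10^(−1.51) × 2470×10^-6 = 7.633×10^-5 mol/L
α₀ = 1/(1 + K1/[H⁺] + K1K2/[H⁺]²) = 1/(1 + 10^+0.26 + 10^-3.49) = 0.3546
DIC = [CO2*]/α₀ = 7.633×10^-5 / 0.3546 = 0.2153 mmol/L
[CO3²⁻] = α₂·DIC; α₂ = 0.0001147, so [CO3²⁻] = 0.0001147 × 0.2153 = 2.47×10^-5 mmol/L = 0.0247 μmol/L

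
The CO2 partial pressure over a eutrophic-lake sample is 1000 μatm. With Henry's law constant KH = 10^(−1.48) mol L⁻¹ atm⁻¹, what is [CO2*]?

[CO2*] = 33.1 μmol/L

KH = 10^(−1.48) = 3.311×10^-2 mol L⁻¹ atm⁻¹
[CO2*] = KH · pCO2 = 3.311×10^-2 × 1000×10^-6 atm = 3.31×10^-5 mol/L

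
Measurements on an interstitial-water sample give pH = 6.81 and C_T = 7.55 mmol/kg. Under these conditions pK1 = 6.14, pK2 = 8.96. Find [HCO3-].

[HCO3⁻] = 6.18 mmol/kg

α₁ = 1 / (1 + [H⁺]/K1 + K2/[H⁺]) = 1 / (1 + 10^-0.67 + 10^-2.15)
   = 1 / (1 + 0.21380 + 0.0070795) = 1/1.2209 = 0.8191
[HCO3⁻] = α₁ × DIC = 0.8191 × 7.55 = 6.18 mmol/kg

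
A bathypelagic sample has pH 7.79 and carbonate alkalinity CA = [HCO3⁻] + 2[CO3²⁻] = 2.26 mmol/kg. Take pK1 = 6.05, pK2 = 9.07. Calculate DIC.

CA = [HCO3⁻] + 2[CO3²⁻] = (α₁ + 2α₂)·DIC
At pH 7.79: [H⁺]/K1 = 10^-1.74 = 0.018197, K2/[H⁺] = 10^-1.28 = 0.052481
α₁ = 1/(1 + 0.018197 + 0.052481) = 1/1.0707 = 0.9340; α₂ = α₁·K2/[H⁺] = 0.04902
α₁ + 2α₂ = 1.0320
DIC = CA / (α₁ + 2α₂) = 2.26 / 1.0320 = 2.19 mmol/kg

DIC = 2.19 mmol/kg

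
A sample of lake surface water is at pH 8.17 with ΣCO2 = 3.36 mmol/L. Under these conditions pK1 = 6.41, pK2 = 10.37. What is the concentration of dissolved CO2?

α₀ = 1 / (1 + K1/[H⁺] + K1K2/[H⁺]²) = 1 / (1 + 10^+1.76 + 10^-0.44)
   = 1 / (1 + 57.544 + 0.36308) = 1/58.907 = 0.01698
[CO2*] = α₀ × DIC = 0.01698 × 3.36 = 0.0570 mmol/L

[CO2*] = 0.0570 mmol/L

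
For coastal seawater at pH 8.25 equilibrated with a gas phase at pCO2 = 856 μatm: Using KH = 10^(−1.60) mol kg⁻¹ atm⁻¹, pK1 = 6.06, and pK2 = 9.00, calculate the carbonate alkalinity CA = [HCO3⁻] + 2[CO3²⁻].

CA = 4.51 mmol/kg

[CO2*] = KH · pCO2 = 10^(−1.60) × 856×10^-6 = 2.150×10^-5 mol/kg
α₀ = 1/(1 + K1/[H⁺] + K1K2/[H⁺]²) = 1/(1 + 10^+2.19 + 10^+1.44) = 0.005452
DIC = [CO2*]/α₀ = 2.150×10^-5 / 0.005452 = 3.944 mmol/kg
CA = (α₁ + 2α₂)·DIC = (0.8444 + 2×0.1502) × 3.944 = 4.51 mmol/kg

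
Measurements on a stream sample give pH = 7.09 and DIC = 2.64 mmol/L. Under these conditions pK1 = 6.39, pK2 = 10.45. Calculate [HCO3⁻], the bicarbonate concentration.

[HCO3⁻] = 2.20 mmol/L

α₁ = 1 / (1 + [H⁺]/K1 + K2/[H⁺]) = 1 / (1 + 10^-0.70 + 10^-3.36)
   = 1 / (1 + 0.19953 + 0.00043652) = 1/1.2000 = 0.8334
[HCO3⁻] = α₁ × DIC = 0.8334 × 2.64 = 2.20 mmol/L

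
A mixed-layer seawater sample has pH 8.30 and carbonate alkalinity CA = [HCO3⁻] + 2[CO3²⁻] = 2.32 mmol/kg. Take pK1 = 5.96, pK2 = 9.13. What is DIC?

CA = [HCO3⁻] + 2[CO3²⁻] = (α₁ + 2α₂)·DIC
At pH 8.30: [H⁺]/K1 = 10^-2.34 = 0.0045709, K2/[H⁺] = 10^-0.83 = 0.14791
α₁ = 1/(1 + 0.0045709 + 0.14791) = 1/1.1525 = 0.8677; α₂ = α₁·K2/[H⁺] = 0.1283
α₁ + 2α₂ = 1.1244
DIC = CA / (α₁ + 2α₂) = 2.32 / 1.1244 = 2.06 mmol/kg

DIC = 2.06 mmol/kg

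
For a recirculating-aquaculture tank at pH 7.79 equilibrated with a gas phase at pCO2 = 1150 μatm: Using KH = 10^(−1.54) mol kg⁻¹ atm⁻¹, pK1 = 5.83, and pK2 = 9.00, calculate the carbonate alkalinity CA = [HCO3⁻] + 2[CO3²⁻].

[CO2*] = KH · pCO2 = 10^(−1.54) × 1150×10^-6 = 3.317×10^-5 mol/kg
α₀ = 1/(1 + K1/[H⁺] + K1K2/[H⁺]²) = 1/(1 + 10^+1.96 + 10^+0.75) = 0.01022
DIC = [CO2*]/α₀ = 3.317×10^-5 / 0.01022 = 3.244 mmol/kg
CA = (α₁ + 2α₂)·DIC = (0.9323 + 2×0.05748) × 3.244 = 3.40 mmol/kg

CA = 3.40 mmol/kg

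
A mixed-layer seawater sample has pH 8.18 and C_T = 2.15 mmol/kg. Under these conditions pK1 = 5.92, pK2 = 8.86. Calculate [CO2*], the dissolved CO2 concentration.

α₀ = 1 / (1 + K1/[H⁺] + K1K2/[H⁺]²) = 1 / (1 + 10^+2.26 + 10^+1.58)
   = 1 / (1 + 181.97 + 38.019) = 1/220.99 = 0.004525
[CO2*] = α₀ × DIC = 0.004525 × 2.15 = 0.00973 mmol/kg = 9.73 μmol/kg

[CO2*] = 9.73 μmol/kg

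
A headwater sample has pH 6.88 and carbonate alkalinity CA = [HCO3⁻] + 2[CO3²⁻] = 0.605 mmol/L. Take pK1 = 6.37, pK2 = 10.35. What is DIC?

CA = [HCO3⁻] + 2[CO3²⁻] = (α₁ + 2α₂)·DIC
At pH 6.88: [H⁺]/K1 = 10^-0.51 = 0.30903, K2/[H⁺] = 10^-3.47 = 0.00033884
α₁ = 1/(1 + 0.30903 + 0.00033884) = 1/1.3094 = 0.7637; α₂ = α₁·K2/[H⁺] = 0.0002588
α₁ + 2α₂ = 0.7642
DIC = CA / (α₁ + 2α₂) = 0.605 / 0.7642 = 0.792 mmol/L

DIC = 0.792 mmol/L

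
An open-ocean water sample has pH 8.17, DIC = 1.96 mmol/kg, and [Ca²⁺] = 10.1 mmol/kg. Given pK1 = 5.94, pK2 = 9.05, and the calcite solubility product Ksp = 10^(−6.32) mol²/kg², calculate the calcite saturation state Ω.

Ω = 4.79

α₂ = 1 / (1 + [H⁺]/K2 + [H⁺]²/(K1K2)) = 1 / (1 + 10^+0.88 + 10^-1.35)
   = 1 / (1 + 7.5858 + 0.044668) = 1/8.6304 = 0.1159
[CO3²⁻] = α₂ × DIC = 0.1159 × 1.96 = 0.2271 mmol/kg
Ksp = 10^(−6.32) = 4.786×10^-7
Ω = [Ca²⁺][CO3²⁻]/Ksp = (10.1×10^-3)(2.271×10^-4) / 4.786×10^-7 = 4.79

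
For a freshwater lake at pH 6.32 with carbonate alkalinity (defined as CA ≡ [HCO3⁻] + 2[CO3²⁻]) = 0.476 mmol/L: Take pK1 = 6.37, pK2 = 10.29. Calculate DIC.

DIC = 1.01 mmol/L

CA = [HCO3⁻] + 2[CO3²⁻] = (α₁ + 2α₂)·DIC
At pH 6.32: [H⁺]/K1 = 10^0.05 = 1.1220, K2/[H⁺] = 10^-3.97 = 0.00010715
α₁ = 1/(1 + 1.1220 + 0.00010715) = 1/2.1221 = 0.4712; α₂ = α₁·K2/[H⁺] = 5.049×10^-5
α₁ + 2α₂ = 0.4713
DIC = CA / (α₁ + 2α₂) = 0.476 / 0.4713 = 1.01 mmol/L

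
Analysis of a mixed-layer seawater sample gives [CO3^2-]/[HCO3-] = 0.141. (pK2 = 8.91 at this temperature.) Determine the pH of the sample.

From K2 = [H⁺][CO3^2-]/[HCO3-]:  pH = pK2 + log₁₀([CO3^2-]/[HCO3-])
log₁₀(0.141) = -0.851
pH = 8.91 + (-0.851) = 8.06

pH = 8.06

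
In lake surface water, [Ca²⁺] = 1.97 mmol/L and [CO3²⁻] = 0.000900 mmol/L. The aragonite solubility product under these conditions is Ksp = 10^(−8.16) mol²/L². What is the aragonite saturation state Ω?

Ω = 0.256

Ksp = 10^(−8.16) = 6.918×10^-9
Ω = [Ca²⁺][CO3²⁻]/Ksp = (1.97×10^-3)(0.000900×10^-3) / 6.918×10^-9 = 0.256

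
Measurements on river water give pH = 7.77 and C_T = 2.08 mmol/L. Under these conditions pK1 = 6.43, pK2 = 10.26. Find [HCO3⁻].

α₁ = 1 / (1 + [H⁺]/K1 + K2/[H⁺]) = 1 / (1 + 10^-1.34 + 10^-2.49)
   = 1 / (1 + 0.045709 + 0.0032359) = 1/1.0489 = 0.9533
[HCO3⁻] = α₁ × DIC = 0.9533 × 2.08 = 1.98 mmol/L

[HCO3⁻] = 1.98 mmol/L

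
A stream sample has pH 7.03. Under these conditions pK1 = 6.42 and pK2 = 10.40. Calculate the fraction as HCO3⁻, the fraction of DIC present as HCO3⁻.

α₁ = 0.803

α₁ = 1 / (1 + [H⁺]/K1 + K2/[H⁺]) = 1 / (1 + 10^-0.61 + 10^-3.37)
   = 1 / (1 + 0.24547 + 0.00042658) = 1/1.2459 = 0.8026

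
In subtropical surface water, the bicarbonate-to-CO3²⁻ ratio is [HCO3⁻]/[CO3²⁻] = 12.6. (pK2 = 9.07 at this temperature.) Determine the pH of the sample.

From K2 = [H⁺][CO3²⁻]/[HCO3⁻]:  pH = pK2 − log₁₀([HCO3⁻]/[CO3²⁻])
log₁₀(12.6) = +1.100
pH = 9.07 − (+1.100) = 7.97

pH = 7.97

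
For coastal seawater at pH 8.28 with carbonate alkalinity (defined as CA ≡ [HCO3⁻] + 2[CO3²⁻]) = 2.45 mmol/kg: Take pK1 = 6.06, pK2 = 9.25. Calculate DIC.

CA = [HCO3⁻] + 2[CO3²⁻] = (α₁ + 2α₂)·DIC
At pH 8.28: [H⁺]/K1 = 10^-2.22 = 0.0060256, K2/[H⁺] = 10^-0.97 = 0.10715
α₁ = 1/(1 + 0.0060256 + 0.10715) = 1/1.1132 = 0.8983; α₂ = α₁·K2/[H⁺] = 0.09626
α₁ + 2α₂ = 1.0908
DIC = CA / (α₁ + 2α₂) = 2.45 / 1.0908 = 2.25 mmol/kg

DIC = 2.25 mmol/kg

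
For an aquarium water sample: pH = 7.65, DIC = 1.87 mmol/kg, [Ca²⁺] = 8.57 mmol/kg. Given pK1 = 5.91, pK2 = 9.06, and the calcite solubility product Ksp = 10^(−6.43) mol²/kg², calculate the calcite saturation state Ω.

α₂ = 1 / (1 + [H⁺]/K2 + [H⁺]²/(K1K2)) = 1 / (1 + 10^+1.41 + 10^-0.33)
   = 1 / (1 + 25.704 + 0.46774) = 1/27.172 = 0.03680
[CO3²⁻] = α₂ × DIC = 0.03680 × 1.87 = 0.06882 mmol/kg
Ksp = 10^(−6.43) = 3.715×10^-7
Ω = [Ca²⁺][CO3²⁻]/Ksp = (8.57×10^-3)(6.882×10^-5) / 3.715×10^-7 = 1.59

Ω = 1.59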